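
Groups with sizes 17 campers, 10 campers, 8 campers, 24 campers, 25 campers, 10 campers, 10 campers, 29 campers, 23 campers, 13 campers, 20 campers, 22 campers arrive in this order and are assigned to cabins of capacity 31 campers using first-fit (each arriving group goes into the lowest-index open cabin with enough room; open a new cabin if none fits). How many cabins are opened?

9

  17 → cabin 1 (new)  [load 17/31]
  10 → cabin 1  [load 27/31]
  8 → cabin 2 (new)  [load 8/31]
  24 → cabin 3 (new)  [load 24/31]
  25 → cabin 4 (new)  [load 25/31]
  10 → cabin 2  [load 18/31]
  10 → cabin 2  [load 28/31]
  29 → cabin 5 (new)  [load 29/31]
  23 → cabin 6 (new)  [load 23/31]
  13 → cabin 7 (new)  [load 13/31]
  20 → cabin 8 (new)  [load 20/31]
  22 → cabin 9 (new)  [load 22/31]
9 cabins opened.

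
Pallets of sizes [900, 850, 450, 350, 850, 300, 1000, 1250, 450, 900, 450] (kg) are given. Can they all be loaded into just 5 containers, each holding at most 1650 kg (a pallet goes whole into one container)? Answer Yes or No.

Total = 7750 kg; ⌈7750/1650⌉ = 5.
6 pallets each exceed half the capacity and cannot share a container, forcing at least 6 containers.
At least 6 containers are required, but only 5 are allowed.

No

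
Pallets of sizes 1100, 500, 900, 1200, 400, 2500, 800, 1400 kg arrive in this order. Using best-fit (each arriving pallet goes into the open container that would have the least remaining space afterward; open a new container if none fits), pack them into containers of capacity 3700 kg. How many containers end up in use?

  1100 → container 1 (new)  [load 1100/3700]
  500 → container 1  [load 1600/3700]
  900 → container 1  [load 2500/3700]
  1200 → container 1  [load 3700/3700]
  400 → container 2 (new)  [load 400/3700]
  2500 → container 2  [load 2900/3700]
  800 → container 2  [load 3700/3700]
  1400 → container 3 (new)  [load 1400/3700]
3 containers opened.

3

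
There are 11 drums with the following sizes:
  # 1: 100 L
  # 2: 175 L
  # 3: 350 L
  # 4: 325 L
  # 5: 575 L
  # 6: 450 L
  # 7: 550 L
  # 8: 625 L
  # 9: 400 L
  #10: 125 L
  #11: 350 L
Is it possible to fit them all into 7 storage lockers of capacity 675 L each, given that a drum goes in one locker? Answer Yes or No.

A valid assignment using 7 storage lockers:
  locker 1: 625 = 625
  locker 2: 575 + 100 = 675
  locker 3: 550 + 125 = 675
  locker 4: 450 + 175 = 625
  locker 5: 400 = 400
  locker 6: 350 + 325 = 675
  locker 7: 350 = 350
Every load is within 675 L, so 7 storage lockers suffice.

Yes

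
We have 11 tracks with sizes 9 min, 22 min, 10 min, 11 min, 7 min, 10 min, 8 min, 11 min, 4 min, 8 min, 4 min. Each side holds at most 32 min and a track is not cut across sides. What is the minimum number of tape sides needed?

4

Total = 22 + 11 + 11 + 10 + 10 + 9 + 8 + 8 + 7 + 4 + 4 = 104 min.
Lower bound: ⌈104/32⌉ = 4 tape sides.
A packing using 4 tape sides:
  side 1: 22 + 10 = 32
  side 2: 11 + 11 + 10 = 32
  side 3: 9 + 8 + 8 + 7 = 32
  side 4: 4 + 4 = 8
This matches the lower bound, so 4 is optimal.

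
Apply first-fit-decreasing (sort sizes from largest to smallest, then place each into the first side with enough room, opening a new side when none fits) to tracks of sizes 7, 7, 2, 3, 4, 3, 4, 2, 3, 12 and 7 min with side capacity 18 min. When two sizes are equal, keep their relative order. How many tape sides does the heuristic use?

3

Sorted descending: 12, 7, 7, 7, 4, 4, 3, 3, 3, 2, 2.
  12 → side 1 (new)  [load 12/18]
  7 → side 2 (new)  [load 7/18]
  7 → side 2  [load 14/18]
  7 → side 3 (new)  [load 7/18]
  4 → side 1  [load 16/18]
  4 → side 2  [load 18/18]
  3 → side 3  [load 10/18]
  3 → side 3  [load 13/18]
  3 → side 3  [load 16/18]
  2 → side 1  [load 18/18]
  2 → side 3  [load 18/18]
3 tape sides opened.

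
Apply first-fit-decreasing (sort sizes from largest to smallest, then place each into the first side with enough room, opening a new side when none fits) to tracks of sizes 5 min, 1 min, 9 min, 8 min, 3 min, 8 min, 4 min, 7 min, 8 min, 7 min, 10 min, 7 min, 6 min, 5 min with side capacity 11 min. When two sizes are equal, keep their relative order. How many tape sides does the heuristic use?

Sorted descending: 10, 9, 8, 8, 8, 7, 7, 7, 6, 5, 5, 4, 3, 1.
  10 → side 1 (new)  [load 10/11]
  9 → side 2 (new)  [load 9/11]
  8 → side 3 (new)  [load 8/11]
  8 → side 4 (new)  [load 8/11]
  8 → side 5 (new)  [load 8/11]
  7 → side 6 (new)  [load 7/11]
  7 → side 7 (new)  [load 7/11]
  7 → side 8 (new)  [load 7/11]
  6 → side 9 (new)  [load 6/11]
  5 → side 9  [load 11/11]
  5 → side 10 (new)  [load 5/11]
  4 → side 6  [load 11/11]
  3 → side 3  [load 11/11]
  1 → side 1  [load 11/11]
10 tape sides opened.

10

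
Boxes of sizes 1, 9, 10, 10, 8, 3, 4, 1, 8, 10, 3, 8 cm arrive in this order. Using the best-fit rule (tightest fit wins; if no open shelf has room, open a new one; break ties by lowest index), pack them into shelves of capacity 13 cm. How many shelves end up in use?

  1 → shelf 1 (new)  [load 1/13]
  9 → shelf 1  [load 10/13]
  10 → shelf 2 (new)  [load 10/13]
  10 → shelf 3 (new)  [load 10/13]
  8 → shelf 4 (new)  [load 8/13]
  3 → shelf 1  [load 13/13]
  4 → shelf 4  [load 12/13]
  1 → shelf 4  [load 13/13]
  8 → shelf 5 (new)  [load 8/13]
  10 → shelf 6 (new)  [load 10/13]
  3 → shelf 2  [load 13/13]
  8 → shelf 7 (new)  [load 8/13]
7 shelves opened.

7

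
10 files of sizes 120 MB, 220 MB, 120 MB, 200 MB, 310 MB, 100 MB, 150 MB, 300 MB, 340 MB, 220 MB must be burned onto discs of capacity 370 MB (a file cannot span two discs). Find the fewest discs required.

Total = 340 + 310 + 300 + 220 + 220 + 200 + 150 + 120 + 120 + 100 = 2080 MB.
Lower bound: ⌈2080/370⌉ = 6 discs.
A packing using 7 discs:
  disc 1: 340 = 340
  disc 2: 310 = 310
  disc 3: 300 = 300
  disc 4: 220 + 150 = 370
  disc 5: 220 + 120 = 340
  disc 6: 200 + 120 = 320
  disc 7: 100 = 100
No arrangement into 6 discs stays within capacity, so 7 is optimal.

7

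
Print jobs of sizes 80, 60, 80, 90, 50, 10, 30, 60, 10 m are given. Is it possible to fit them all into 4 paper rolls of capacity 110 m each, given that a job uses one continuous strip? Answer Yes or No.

Total = 470 m; ⌈470/110⌉ = 5.
At least 5 paper rolls are required, but only 4 are allowed.

No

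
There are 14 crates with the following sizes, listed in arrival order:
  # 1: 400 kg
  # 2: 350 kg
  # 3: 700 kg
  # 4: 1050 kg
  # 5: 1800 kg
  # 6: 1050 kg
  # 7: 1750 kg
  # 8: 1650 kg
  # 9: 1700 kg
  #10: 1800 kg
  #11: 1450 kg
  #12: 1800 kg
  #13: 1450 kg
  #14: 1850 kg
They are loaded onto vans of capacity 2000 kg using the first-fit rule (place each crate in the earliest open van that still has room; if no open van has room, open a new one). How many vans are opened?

12

  400 → van 1 (new)  [load 400/2000]
  350 → van 1  [load 750/2000]
  700 → van 1  [load 1450/2000]
  1050 → van 2 (new)  [load 1050/2000]
  1800 → van 3 (new)  [load 1800/2000]
  1050 → van 4 (new)  [load 1050/2000]
  1750 → van 5 (new)  [load 1750/2000]
  1650 → van 6 (new)  [load 1650/2000]
  1700 → van 7 (new)  [load 1700/2000]
  1800 → van 8 (new)  [load 1800/2000]
  1450 → van 9 (new)  [load 1450/2000]
  1800 → van 10 (new)  [load 1800/2000]
  1450 → van 11 (new)  [load 1450/2000]
  1850 → van 12 (new)  [load 1850/2000]
12 vans opened.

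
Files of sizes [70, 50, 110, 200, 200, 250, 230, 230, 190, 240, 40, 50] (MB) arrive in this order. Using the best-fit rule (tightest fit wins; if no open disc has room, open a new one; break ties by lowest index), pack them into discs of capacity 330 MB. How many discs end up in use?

8

  70 → disc 1 (new)  [load 70/330]
  50 → disc 1  [load 120/330]
  110 → disc 1  [load 230/330]
  200 → disc 2 (new)  [load 200/330]
  200 → disc 3 (new)  [load 200/330]
  250 → disc 4 (new)  [load 250/330]
  230 → disc 5 (new)  [load 230/330]
  230 → disc 6 (new)  [load 230/330]
  190 → disc 7 (new)  [load 190/330]
  240 → disc 8 (new)  [load 240/330]
  40 → disc 4  [load 290/330]
  50 → disc 8  [load 290/330]
8 discs opened.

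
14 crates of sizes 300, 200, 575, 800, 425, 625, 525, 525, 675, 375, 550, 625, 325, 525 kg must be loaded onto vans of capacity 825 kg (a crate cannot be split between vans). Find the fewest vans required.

Total = 800 + 675 + 625 + 625 + 575 + 550 + 525 + 525 + 525 + 425 + 375 + 325 + 300 + 200 = 7050 kg.
Lower bound: ⌈7050/825⌉ = 9 vans.
Also, 10 crates each exceed 825/2 kg, and no two of those can share a van, so at least 10 vans are needed.
A packing using 11 vans:
  van 1: 800 = 800
  van 2: 675 = 675
  van 3: 625 + 200 = 825
  van 4: 625 = 625
  van 5: 575 = 575
  van 6: 550 = 550
  van 7: 525 + 300 = 825
  van 8: 525 = 525
  van 9: 525 = 525
  van 10: 425 + 375 = 800
  van 11: 325 = 325
No arrangement into 10 vans stays within capacity, so 11 is optimal.

11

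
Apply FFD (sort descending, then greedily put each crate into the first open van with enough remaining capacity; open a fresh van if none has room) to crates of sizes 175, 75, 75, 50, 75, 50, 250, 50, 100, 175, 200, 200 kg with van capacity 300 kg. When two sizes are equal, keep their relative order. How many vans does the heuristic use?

Sorted descending: 250, 200, 200, 175, 175, 100, 75, 75, 75, 50, 50, 50.
  250 → van 1 (new)  [load 250/300]
  200 → van 2 (new)  [load 200/300]
  200 → van 3 (new)  [load 200/300]
  175 → van 4 (new)  [load 175/300]
  175 → van 5 (new)  [load 175/300]
  100 → van 2  [load 300/300]
  75 → van 3  [load 275/300]
  75 → van 4  [load 250/300]
  75 → van 5  [load 250/300]
  50 → van 1  [load 300/300]
  50 → van 4  [load 300/300]
  50 → van 5  [load 300/300]
5 vans opened.

5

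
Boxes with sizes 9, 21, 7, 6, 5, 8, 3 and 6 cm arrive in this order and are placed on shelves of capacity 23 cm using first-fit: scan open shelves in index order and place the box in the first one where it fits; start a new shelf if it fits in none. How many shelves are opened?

3

  9 → shelf 1 (new)  [load 9/23]
  21 → shelf 2 (new)  [load 21/23]
  7 → shelf 1  [load 16/23]
  6 → shelf 1  [load 22/23]
  5 → shelf 3 (new)  [load 5/23]
  8 → shelf 3  [load 13/23]
  3 → shelf 3  [load 16/23]
  6 → shelf 3  [load 22/23]
3 shelves opened.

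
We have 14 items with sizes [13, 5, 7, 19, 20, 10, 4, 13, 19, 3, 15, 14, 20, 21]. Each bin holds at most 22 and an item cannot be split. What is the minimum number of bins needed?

Total = 21 + 20 + 20 + 19 + 19 + 15 + 14 + 13 + 13 + 10 + 7 + 5 + 4 + 3 = 183.
Lower bound: ⌈183/22⌉ = 9 bins.
A packing using 10 bins:
  bin 1: 21 = 21
  bin 2: 20 = 20
  bin 3: 20 = 20
  bin 4: 19 + 3 = 22
  bin 5: 19 = 19
  bin 6: 15 + 7 = 22
  bin 7: 14 + 5 = 19
  bin 8: 13 + 4 = 17
  bin 9: 13 = 13
  bin 10: 10 = 10
No arrangement into 9 bins stays within capacity, so 10 is optimal.

10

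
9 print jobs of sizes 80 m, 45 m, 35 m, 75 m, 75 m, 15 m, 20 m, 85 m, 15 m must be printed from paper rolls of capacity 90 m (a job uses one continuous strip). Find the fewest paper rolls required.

Total = 85 + 80 + 75 + 75 + 45 + 35 + 20 + 15 + 15 = 445 m.
Lower bound: ⌈445/90⌉ = 5 paper rolls.
A packing using 6 paper rolls:
  roll 1: 85 = 85
  roll 2: 80 = 80
  roll 3: 75 + 15 = 90
  roll 4: 75 + 15 = 90
  roll 5: 45 + 35 = 80
  roll 6: 20 = 20
No arrangement into 5 paper rolls stays within capacity, so 6 is optimal.

6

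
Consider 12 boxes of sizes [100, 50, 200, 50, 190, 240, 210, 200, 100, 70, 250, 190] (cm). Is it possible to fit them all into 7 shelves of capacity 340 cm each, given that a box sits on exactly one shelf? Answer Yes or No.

A valid assignment using 7 shelves:
  shelf 1: 250 + 70 = 320
  shelf 2: 240 + 100 = 340
  shelf 3: 210 + 100 = 310
  shelf 4: 200 + 50 + 50 = 300
  shelf 5: 200 = 200
  shelf 6: 190 = 190
  shelf 7: 190 = 190
Every load is within 340 cm, so 7 shelves suffice.

Yes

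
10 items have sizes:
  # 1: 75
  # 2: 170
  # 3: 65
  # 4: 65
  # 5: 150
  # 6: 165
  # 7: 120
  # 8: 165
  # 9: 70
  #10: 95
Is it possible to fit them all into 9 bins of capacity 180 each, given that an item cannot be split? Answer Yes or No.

Yes

A valid assignment using 8 bins:
  bin 1: 170 = 170
  bin 2: 165 = 165
  bin 3: 165 = 165
  bin 4: 150 = 150
  bin 5: 120 = 120
  bin 6: 95 + 75 = 170
  bin 7: 70 + 65 = 135
  bin 8: 65 = 65
That uses only 8 ≤ 9, so 9 bins are enough.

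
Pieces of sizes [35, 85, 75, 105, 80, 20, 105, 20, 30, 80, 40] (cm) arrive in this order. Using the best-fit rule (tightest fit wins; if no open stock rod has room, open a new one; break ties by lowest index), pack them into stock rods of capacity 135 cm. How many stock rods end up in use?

  35 → stock rod 1 (new)  [load 35/135]
  85 → stock rod 1  [load 120/135]
  75 → stock rod 2 (new)  [load 75/135]
  105 → stock rod 3 (new)  [load 105/135]
  80 → stock rod 4 (new)  [load 80/135]
  20 → stock rod 3  [load 125/135]
  105 → stock rod 5 (new)  [load 105/135]
  20 → stock rod 5  [load 125/135]
  30 → stock rod 4  [load 110/135]
  80 → stock rod 6 (new)  [load 80/135]
  40 → stock rod 6  [load 120/135]
6 stock rods opened.

6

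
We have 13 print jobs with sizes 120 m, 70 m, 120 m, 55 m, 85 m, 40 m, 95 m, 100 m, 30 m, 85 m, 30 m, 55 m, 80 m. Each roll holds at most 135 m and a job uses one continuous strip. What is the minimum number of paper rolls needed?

8

Total = 120 + 120 + 100 + 95 + 85 + 85 + 80 + 70 + 55 + 55 + 40 + 30 + 30 = 965 m.
Lower bound: ⌈965/135⌉ = 8 paper rolls.
A packing using 8 paper rolls:
  roll 1: 120 = 120
  roll 2: 120 = 120
  roll 3: 100 + 30 = 130
  roll 4: 95 + 40 = 135
  roll 5: 85 + 30 = 115
  roll 6: 85 = 85
  roll 7: 80 + 55 = 135
  roll 8: 70 + 55 = 125
This matches the lower bound, so 8 is optimal.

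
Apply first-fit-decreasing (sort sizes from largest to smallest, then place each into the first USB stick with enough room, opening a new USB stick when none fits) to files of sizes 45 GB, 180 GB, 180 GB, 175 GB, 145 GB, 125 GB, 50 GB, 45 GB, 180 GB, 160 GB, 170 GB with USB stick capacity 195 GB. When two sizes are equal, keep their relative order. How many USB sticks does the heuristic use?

Sorted descending: 180, 180, 180, 175, 170, 160, 145, 125, 50, 45, 45.
  180 → USB stick 1 (new)  [load 180/195]
  180 → USB stick 2 (new)  [load 180/195]
  180 → USB stick 3 (new)  [load 180/195]
  175 → USB stick 4 (new)  [load 175/195]
  170 → USB stick 5 (new)  [load 170/195]
  160 → USB stick 6 (new)  [load 160/195]
  145 → USB stick 7 (new)  [load 145/195]
  125 → USB stick 8 (new)  [load 125/195]
  50 → USB stick 7  [load 195/195]
  45 → USB stick 8  [load 170/195]
  45 → USB stick 9 (new)  [load 45/195]
9 USB sticks opened.

9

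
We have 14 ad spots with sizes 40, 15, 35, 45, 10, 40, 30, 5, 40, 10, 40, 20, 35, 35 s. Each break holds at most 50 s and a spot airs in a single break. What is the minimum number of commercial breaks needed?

Total = 45 + 40 + 40 + 40 + 40 + 35 + 35 + 35 + 30 + 20 + 15 + 10 + 10 + 5 = 400 s.
Lower bound: ⌈400/50⌉ = 8 commercial breaks.
Also, 9 ad spots each exceed 25 s, and no two of those can share a break, so at least 9 commercial breaks are needed.
A packing using 9 commercial breaks:
  break 1: 45 + 5 = 50
  break 2: 40 + 10 = 50
  break 3: 40 + 10 = 50
  break 4: 40 = 40
  break 5: 40 = 40
  break 6: 35 + 15 = 50
  break 7: 35 = 35
  break 8: 35 = 35
  break 9: 30 + 20 = 50
This matches the lower bound, so 9 is optimal.

9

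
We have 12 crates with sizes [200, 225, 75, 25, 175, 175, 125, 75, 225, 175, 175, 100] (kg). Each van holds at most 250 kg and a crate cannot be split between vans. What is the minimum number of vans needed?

8

Total = 225 + 225 + 200 + 175 + 175 + 175 + 175 + 125 + 100 + 75 + 75 + 25 = 1750 kg.
Lower bound: ⌈1750/250⌉ = 7 vans.
A packing using 8 vans:
  van 1: 225 + 25 = 250
  van 2: 225 = 225
  van 3: 200 = 200
  van 4: 175 + 75 = 250
  van 5: 175 + 75 = 250
  van 6: 175 = 175
  van 7: 175 = 175
  van 8: 125 + 100 = 225
No arrangement into 7 vans stays within capacity, so 8 is optimal.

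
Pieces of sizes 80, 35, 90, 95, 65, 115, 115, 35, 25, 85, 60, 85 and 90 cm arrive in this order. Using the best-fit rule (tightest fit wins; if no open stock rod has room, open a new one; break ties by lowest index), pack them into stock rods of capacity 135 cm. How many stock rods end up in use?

9

  80 → stock rod 1 (new)  [load 80/135]
  35 → stock rod 1  [load 115/135]
  90 → stock rod 2 (new)  [load 90/135]
  95 → stock rod 3 (new)  [load 95/135]
  65 → stock rod 4 (new)  [load 65/135]
  115 → stock rod 5 (new)  [load 115/135]
  115 → stock rod 6 (new)  [load 115/135]
  35 → stock rod 3  [load 130/135]
  25 → stock rod 2  [load 115/135]
  85 → stock rod 7 (new)  [load 85/135]
  60 → stock rod 4  [load 125/135]
  85 → stock rod 8 (new)  [load 85/135]
  90 → stock rod 9 (new)  [load 90/135]
9 stock rods opened.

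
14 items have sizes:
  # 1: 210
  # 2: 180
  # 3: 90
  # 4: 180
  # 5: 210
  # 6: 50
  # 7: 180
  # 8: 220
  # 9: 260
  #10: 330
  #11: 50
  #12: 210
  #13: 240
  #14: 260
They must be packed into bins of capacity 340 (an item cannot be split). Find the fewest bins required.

11

Total = 330 + 260 + 260 + 240 + 220 + 210 + 210 + 210 + 180 + 180 + 180 + 90 + 50 + 50 = 2670.
Lower bound: ⌈2670/340⌉ = 8 bins.
Also, 11 items each exceed 170, and no two of those can share a bin, so at least 11 bins are needed.
A packing using 11 bins:
  bin 1: 330 = 330
  bin 2: 260 + 50 = 310
  bin 3: 260 + 50 = 310
  bin 4: 240 + 90 = 330
  bin 5: 220 = 220
  bin 6: 210 = 210
  bin 7: 210 = 210
  bin 8: 210 = 210
  bin 9: 180 = 180
  bin 10: 180 = 180
  bin 11: 180 = 180
This matches the lower bound, so 11 is optimal.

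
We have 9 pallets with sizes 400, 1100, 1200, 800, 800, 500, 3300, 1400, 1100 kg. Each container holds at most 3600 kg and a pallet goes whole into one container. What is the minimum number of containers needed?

Total = 3300 + 1400 + 1200 + 1100 + 1100 + 800 + 800 + 500 + 400 = 10600 kg.
Lower bound: ⌈10600/3600⌉ = 3 containers.
A packing using 4 containers:
  container 1: 3300 = 3300
  container 2: 1400 + 1200 + 800 = 3400
  container 3: 1100 + 1100 + 800 + 500 = 3500
  container 4: 400 = 400
No arrangement into 3 containers stays within capacity, so 4 is optimal.

4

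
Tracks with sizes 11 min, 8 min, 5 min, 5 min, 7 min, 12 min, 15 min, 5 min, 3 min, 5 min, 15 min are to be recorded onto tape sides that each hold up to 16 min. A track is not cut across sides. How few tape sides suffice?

6

Total = 15 + 15 + 12 + 11 + 8 + 7 + 5 + 5 + 5 + 5 + 3 = 91 min.
Lower bound: ⌈91/16⌉ = 6 tape sides.
A packing using 6 tape sides:
  side 1: 15 = 15
  side 2: 15 = 15
  side 3: 12 + 3 = 15
  side 4: 11 + 5 = 16
  side 5: 8 + 7 = 15
  side 6: 5 + 5 + 5 = 15
This matches the lower bound, so 6 is optimal.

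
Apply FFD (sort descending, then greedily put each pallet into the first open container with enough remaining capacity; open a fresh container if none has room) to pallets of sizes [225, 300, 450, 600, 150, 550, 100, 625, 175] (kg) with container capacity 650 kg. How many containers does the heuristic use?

6

Sorted descending: 625, 600, 550, 450, 300, 225, 175, 150, 100.
  625 → container 1 (new)  [load 625/650]
  600 → container 2 (new)  [load 600/650]
  550 → container 3 (new)  [load 550/650]
  450 → container 4 (new)  [load 450/650]
  300 → container 5 (new)  [load 300/650]
  225 → container 5  [load 525/650]
  175 → container 4  [load 625/650]
  150 → container 6 (new)  [load 150/650]
  100 → container 3  [load 650/650]
6 containers opened.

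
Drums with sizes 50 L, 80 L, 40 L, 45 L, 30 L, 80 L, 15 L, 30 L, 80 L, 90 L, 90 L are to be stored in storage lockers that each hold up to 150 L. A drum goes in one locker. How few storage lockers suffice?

Total = 90 + 90 + 80 + 80 + 80 + 50 + 45 + 40 + 30 + 30 + 15 = 630 L.
Lower bound: ⌈630/150⌉ = 5 storage lockers.
A packing using 5 storage lockers:
  locker 1: 90 + 50 = 140
  locker 2: 90 + 45 + 15 = 150
  locker 3: 80 + 40 + 30 = 150
  locker 4: 80 + 30 = 110
  locker 5: 80 = 80
This matches the lower bound, so 5 is optimal.

5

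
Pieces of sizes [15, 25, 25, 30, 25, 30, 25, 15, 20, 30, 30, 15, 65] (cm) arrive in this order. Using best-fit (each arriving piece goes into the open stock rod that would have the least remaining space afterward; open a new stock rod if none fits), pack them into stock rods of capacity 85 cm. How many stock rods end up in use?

5

  15 → stock rod 1 (new)  [load 15/85]
  25 → stock rod 1  [load 40/85]
  25 → stock rod 1  [load 65/85]
  30 → stock rod 2 (new)  [load 30/85]
  25 → stock rod 2  [load 55/85]
  30 → stock rod 2  [load 85/85]
  25 → stock rod 3 (new)  [load 25/85]
  15 → stock rod 1  [load 80/85]
  20 → stock rod 3  [load 45/85]
  30 → stock rod 3  [load 75/85]
  30 → stock rod 4 (new)  [load 30/85]
  15 → stock rod 4  [load 45/85]
  65 → stock rod 5 (new)  [load 65/85]
5 stock rods opened.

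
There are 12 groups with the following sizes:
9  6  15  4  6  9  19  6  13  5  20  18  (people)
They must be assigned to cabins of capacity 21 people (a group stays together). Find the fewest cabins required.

7

Total = 20 + 19 + 18 + 15 + 13 + 9 + 9 + 6 + 6 + 6 + 5 + 4 = 130 people.
Lower bound: ⌈130/21⌉ = 7 cabins.
A packing using 7 cabins:
  cabin 1: 20 = 20
  cabin 2: 19 = 19
  cabin 3: 18 = 18
  cabin 4: 15 + 6 = 21
  cabin 5: 13 + 6 = 19
  cabin 6: 9 + 9 = 18
  cabin 7: 6 + 5 + 4 = 15
This matches the lower bound, so 7 is optimal.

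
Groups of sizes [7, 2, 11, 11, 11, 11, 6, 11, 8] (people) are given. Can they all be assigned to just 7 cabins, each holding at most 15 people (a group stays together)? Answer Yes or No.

Yes

A valid assignment using 7 cabins:
  cabin 1: 11 + 2 = 13
  cabin 2: 11 = 11
  cabin 3: 11 = 11
  cabin 4: 11 = 11
  cabin 5: 11 = 11
  cabin 6: 8 + 7 = 15
  cabin 7: 6 = 6
Every load is within 15 people, so 7 cabins suffice.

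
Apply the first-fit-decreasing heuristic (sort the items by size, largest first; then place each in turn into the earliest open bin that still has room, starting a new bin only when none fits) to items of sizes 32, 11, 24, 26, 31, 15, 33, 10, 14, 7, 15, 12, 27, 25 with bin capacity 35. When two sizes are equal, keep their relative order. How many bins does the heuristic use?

9

Sorted descending: 33, 32, 31, 27, 26, 25, 24, 15, 15, 14, 12, 11, 10, 7.
  33 → bin 1 (new)  [load 33/35]
  32 → bin 2 (new)  [load 32/35]
  31 → bin 3 (new)  [load 31/35]
  27 → bin 4 (new)  [load 27/35]
  26 → bin 5 (new)  [load 26/35]
  25 → bin 6 (new)  [load 25/35]
  24 → bin 7 (new)  [load 24/35]
  15 → bin 8 (new)  [load 15/35]
  15 → bin 8  [load 30/35]
  14 → bin 9 (new)  [load 14/35]
  12 → bin 9  [load 26/35]
  11 → bin 7  [load 35/35]
  10 → bin 6  [load 35/35]
  7 → bin 4  [load 34/35]
9 bins opened.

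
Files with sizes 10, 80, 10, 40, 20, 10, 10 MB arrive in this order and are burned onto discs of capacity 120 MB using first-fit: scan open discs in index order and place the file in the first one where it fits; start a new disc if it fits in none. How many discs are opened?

  10 → disc 1 (new)  [load 10/120]
  80 → disc 1  [load 90/120]
  10 → disc 1  [load 100/120]
  40 → disc 2 (new)  [load 40/120]
  20 → disc 1  [load 120/120]
  10 → disc 2  [load 50/120]
  10 → disc 2  [load 60/120]
2 discs opened.

2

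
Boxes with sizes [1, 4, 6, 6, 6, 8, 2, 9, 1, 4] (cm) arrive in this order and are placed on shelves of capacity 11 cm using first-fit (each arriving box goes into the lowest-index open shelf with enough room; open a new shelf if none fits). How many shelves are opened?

5

  1 → shelf 1 (new)  [load 1/11]
  4 → shelf 1  [load 5/11]
  6 → shelf 1  [load 11/11]
  6 → shelf 2 (new)  [load 6/11]
  6 → shelf 3 (new)  [load 6/11]
  8 → shelf 4 (new)  [load 8/11]
  2 → shelf 2  [load 8/11]
  9 → shelf 5 (new)  [load 9/11]
  1 → shelf 2  [load 9/11]
  4 → shelf 3  [load 10/11]
5 shelves opened.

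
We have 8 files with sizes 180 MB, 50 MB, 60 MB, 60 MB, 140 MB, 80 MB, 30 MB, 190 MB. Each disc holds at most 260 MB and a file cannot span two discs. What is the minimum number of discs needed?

Total = 190 + 180 + 140 + 80 + 60 + 60 + 50 + 30 = 790 MB.
Lower bound: ⌈790/260⌉ = 4 discs.
A packing using 4 discs:
  disc 1: 190 + 60 = 250
  disc 2: 180 + 80 = 260
  disc 3: 140 + 60 + 50 = 250
  disc 4: 30 = 30
This matches the lower bound, so 4 is optimal.

4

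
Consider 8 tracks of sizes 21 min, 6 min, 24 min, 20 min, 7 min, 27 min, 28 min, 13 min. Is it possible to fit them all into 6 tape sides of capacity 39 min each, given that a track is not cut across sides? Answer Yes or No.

A valid assignment using 5 tape sides:
  side 1: 28 + 7 = 35
  side 2: 27 + 6 = 33
  side 3: 24 + 13 = 37
  side 4: 21 = 21
  side 5: 20 = 20
That uses only 5 ≤ 6, so 6 tape sides are enough.

Yes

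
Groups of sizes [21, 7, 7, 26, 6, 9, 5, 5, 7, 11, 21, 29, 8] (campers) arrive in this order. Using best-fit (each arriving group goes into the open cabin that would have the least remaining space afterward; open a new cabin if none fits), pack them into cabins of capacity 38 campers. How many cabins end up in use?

  21 → cabin 1 (new)  [load 21/38]
  7 → cabin 1  [load 28/38]
  7 → cabin 1  [load 35/38]
  26 → cabin 2 (new)  [load 26/38]
  6 → cabin 2  [load 32/38]
  9 → cabin 3 (new)  [load 9/38]
  5 → cabin 2  [load 37/38]
  5 → cabin 3  [load 14/38]
  7 → cabin 3  [load 21/38]
  11 → cabin 3  [load 32/38]
  21 → cabin 4 (new)  [load 21/38]
  29 → cabin 5 (new)  [load 29/38]
  8 → cabin 5  [load 37/38]
5 cabins opened.

5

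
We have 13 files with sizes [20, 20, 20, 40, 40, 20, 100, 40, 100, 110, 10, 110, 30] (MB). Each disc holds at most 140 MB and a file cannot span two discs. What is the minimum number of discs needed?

5

Total = 110 + 110 + 100 + 100 + 40 + 40 + 40 + 30 + 20 + 20 + 20 + 20 + 10 = 660 MB.
Lower bound: ⌈660/140⌉ = 5 discs.
A packing using 5 discs:
  disc 1: 110 + 30 = 140
  disc 2: 110 + 20 + 10 = 140
  disc 3: 100 + 40 = 140
  disc 4: 100 + 40 = 140
  disc 5: 40 + 20 + 20 + 20 = 100
This matches the lower bound, so 5 is optimal.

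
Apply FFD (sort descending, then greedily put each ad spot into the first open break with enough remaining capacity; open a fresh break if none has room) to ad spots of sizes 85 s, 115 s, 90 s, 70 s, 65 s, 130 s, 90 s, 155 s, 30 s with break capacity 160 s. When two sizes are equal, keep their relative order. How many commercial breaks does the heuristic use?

6

Sorted descending: 155, 130, 115, 90, 90, 85, 70, 65, 30.
  155 → break 1 (new)  [load 155/160]
  130 → break 2 (new)  [load 130/160]
  115 → break 3 (new)  [load 115/160]
  90 → break 4 (new)  [load 90/160]
  90 → break 5 (new)  [load 90/160]
  85 → break 6 (new)  [load 85/160]
  70 → break 4  [load 160/160]
  65 → break 5  [load 155/160]
  30 → break 2  [load 160/160]
6 commercial breaks opened.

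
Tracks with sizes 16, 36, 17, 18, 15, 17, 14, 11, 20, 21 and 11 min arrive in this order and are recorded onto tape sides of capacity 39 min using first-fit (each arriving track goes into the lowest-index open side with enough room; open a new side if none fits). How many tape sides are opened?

  16 → side 1 (new)  [load 16/39]
  36 → side 2 (new)  [load 36/39]
  17 → side 1  [load 33/39]
  18 → side 3 (new)  [load 18/39]
  15 → side 3  [load 33/39]
  17 → side 4 (new)  [load 17/39]
  14 → side 4  [load 31/39]
  11 → side 5 (new)  [load 11/39]
  20 → side 5  [load 31/39]
  21 → side 6 (new)  [load 21/39]
  11 → side 6  [load 32/39]
6 tape sides opened.

6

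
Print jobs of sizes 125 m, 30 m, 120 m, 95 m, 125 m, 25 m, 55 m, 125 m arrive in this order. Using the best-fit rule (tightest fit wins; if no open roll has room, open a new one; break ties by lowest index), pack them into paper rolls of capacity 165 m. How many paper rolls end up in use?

5

  125 → roll 1 (new)  [load 125/165]
  30 → roll 1  [load 155/165]
  120 → roll 2 (new)  [load 120/165]
  95 → roll 3 (new)  [load 95/165]
  125 → roll 4 (new)  [load 125/165]
  25 → roll 4  [load 150/165]
  55 → roll 3  [load 150/165]
  125 → roll 5 (new)  [load 125/165]
5 paper rolls opened.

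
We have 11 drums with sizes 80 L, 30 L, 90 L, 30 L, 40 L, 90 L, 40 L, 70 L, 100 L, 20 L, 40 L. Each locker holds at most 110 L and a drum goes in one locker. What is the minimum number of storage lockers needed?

Total = 100 + 90 + 90 + 80 + 70 + 40 + 40 + 40 + 30 + 30 + 20 = 630 L.
Lower bound: ⌈630/110⌉ = 6 storage lockers.
A packing using 6 storage lockers:
  locker 1: 100 = 100
  locker 2: 90 + 20 = 110
  locker 3: 90 = 90
  locker 4: 80 + 30 = 110
  locker 5: 70 + 40 = 110
  locker 6: 40 + 40 + 30 = 110
This matches the lower bound, so 6 is optimal.

6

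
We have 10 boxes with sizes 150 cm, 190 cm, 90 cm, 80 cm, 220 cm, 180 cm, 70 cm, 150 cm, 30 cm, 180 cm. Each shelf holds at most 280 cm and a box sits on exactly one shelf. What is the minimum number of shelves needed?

6

Total = 220 + 190 + 180 + 180 + 150 + 150 + 90 + 80 + 70 + 30 = 1340 cm.
Lower bound: ⌈1340/280⌉ = 5 shelves.
Also, 6 boxes each exceed 140 cm, and no two of those can share a shelf, so at least 6 shelves are needed.
A packing using 6 shelves:
  shelf 1: 220 + 30 = 250
  shelf 2: 190 + 90 = 280
  shelf 3: 180 + 80 = 260
  shelf 4: 180 + 70 = 250
  shelf 5: 150 = 150
  shelf 6: 150 = 150
This matches the lower bound, so 6 is optimal.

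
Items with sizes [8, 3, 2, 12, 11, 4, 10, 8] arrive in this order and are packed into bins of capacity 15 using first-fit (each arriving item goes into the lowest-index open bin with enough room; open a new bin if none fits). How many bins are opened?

5

  8 → bin 1 (new)  [load 8/15]
  3 → bin 1  [load 11/15]
  2 → bin 1  [load 13/15]
  12 → bin 2 (new)  [load 12/15]
  11 → bin 3 (new)  [load 11/15]
  4 → bin 3  [load 15/15]
  10 → bin 4 (new)  [load 10/15]
  8 → bin 5 (new)  [load 8/15]
5 bins opened.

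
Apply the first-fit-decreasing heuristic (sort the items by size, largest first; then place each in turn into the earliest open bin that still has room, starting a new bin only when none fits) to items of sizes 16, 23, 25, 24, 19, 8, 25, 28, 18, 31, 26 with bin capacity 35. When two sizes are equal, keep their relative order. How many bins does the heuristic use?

Sorted descending: 31, 28, 26, 25, 25, 24, 23, 19, 18, 16, 8.
  31 → bin 1 (new)  [load 31/35]
  28 → bin 2 (new)  [load 28/35]
  26 → bin 3 (new)  [load 26/35]
  25 → bin 4 (new)  [load 25/35]
  25 → bin 5 (new)  [load 25/35]
  24 → bin 6 (new)  [load 24/35]
  23 → bin 7 (new)  [load 23/35]
  19 → bin 8 (new)  [load 19/35]
  18 → bin 9 (new)  [load 18/35]
  16 → bin 8  [load 35/35]
  8 → bin 3  [load 34/35]
9 bins opened.

9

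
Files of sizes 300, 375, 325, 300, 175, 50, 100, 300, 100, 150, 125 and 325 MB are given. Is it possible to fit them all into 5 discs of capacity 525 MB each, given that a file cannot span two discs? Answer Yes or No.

No

Total = 2625 MB; ⌈2625/525⌉ = 5.
6 files each exceed half the capacity and cannot share a disc, forcing at least 6 discs.
At least 6 discs are required, but only 5 are allowed.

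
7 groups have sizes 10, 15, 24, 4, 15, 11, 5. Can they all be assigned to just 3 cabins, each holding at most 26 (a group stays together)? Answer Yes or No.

No

Total = 84; ⌈84/26⌉ = 4.
At least 4 cabins are required, but only 3 are allowed.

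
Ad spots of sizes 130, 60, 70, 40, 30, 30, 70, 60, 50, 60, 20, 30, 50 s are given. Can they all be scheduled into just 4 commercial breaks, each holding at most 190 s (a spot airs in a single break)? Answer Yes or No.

A valid assignment using 4 commercial breaks:
  break 1: 130 + 60 = 190
  break 2: 70 + 70 + 50 = 190
  break 3: 60 + 60 + 50 + 20 = 190
  break 4: 40 + 30 + 30 + 30 = 130
Every load is within 190 s, so 4 commercial breaks suffice.

Yes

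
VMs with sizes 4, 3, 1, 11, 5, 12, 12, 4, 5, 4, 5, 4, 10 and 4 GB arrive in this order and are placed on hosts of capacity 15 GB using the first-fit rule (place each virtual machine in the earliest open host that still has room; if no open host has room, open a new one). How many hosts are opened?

  4 → host 1 (new)  [load 4/15]
  3 → host 1  [load 7/15]
  1 → host 1  [load 8/15]
  11 → host 2 (new)  [load 11/15]
  5 → host 1  [load 13/15]
  12 → host 3 (new)  [load 12/15]
  12 → host 4 (new)  [load 12/15]
  4 → host 2  [load 15/15]
  5 → host 5 (new)  [load 5/15]
  4 → host 5  [load 9/15]
  5 → host 5  [load 14/15]
  4 → host 6 (new)  [load 4/15]
  10 → host 6  [load 14/15]
  4 → host 7 (new)  [load 4/15]
7 hosts opened.

7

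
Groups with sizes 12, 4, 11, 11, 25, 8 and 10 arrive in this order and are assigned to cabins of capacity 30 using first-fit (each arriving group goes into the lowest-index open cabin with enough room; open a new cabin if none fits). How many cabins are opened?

  12 → cabin 1 (new)  [load 12/30]
  4 → cabin 1  [load 16/30]
  11 → cabin 1  [load 27/30]
  11 → cabin 2 (new)  [load 11/30]
  25 → cabin 3 (new)  [load 25/30]
  8 → cabin 2  [load 19/30]
  10 → cabin 2  [load 29/30]
3 cabins opened.

3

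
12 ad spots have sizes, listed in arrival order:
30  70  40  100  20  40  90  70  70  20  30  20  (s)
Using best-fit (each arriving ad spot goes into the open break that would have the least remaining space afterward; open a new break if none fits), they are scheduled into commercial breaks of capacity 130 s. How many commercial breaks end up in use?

  30 → break 1 (new)  [load 30/130]
  70 → break 1  [load 100/130]
  40 → break 2 (new)  [load 40/130]
  100 → break 3 (new)  [load 100/130]
  20 → break 1  [load 120/130]
  40 → break 2  [load 80/130]
  90 → break 4 (new)  [load 90/130]
  70 → break 5 (new)  [load 70/130]
  70 → break 6 (new)  [load 70/130]
  20 → break 3  [load 120/130]
  30 → break 4  [load 120/130]
  20 → break 2  [load 100/130]
6 commercial breaks opened.

6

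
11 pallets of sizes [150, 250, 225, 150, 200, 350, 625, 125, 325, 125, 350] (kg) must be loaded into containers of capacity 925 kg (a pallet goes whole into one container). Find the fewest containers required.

Total = 625 + 350 + 350 + 325 + 250 + 225 + 200 + 150 + 150 + 125 + 125 = 2875 kg.
Lower bound: ⌈2875/925⌉ = 4 containers.
A packing using 4 containers:
  container 1: 625 + 250 = 875
  container 2: 350 + 350 + 225 = 925
  container 3: 325 + 200 + 150 + 150 = 825
  container 4: 125 + 125 = 250
This matches the lower bound, so 4 is optimal.

4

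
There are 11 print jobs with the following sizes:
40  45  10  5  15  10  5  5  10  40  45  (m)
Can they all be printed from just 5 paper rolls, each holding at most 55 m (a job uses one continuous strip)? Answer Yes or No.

A valid assignment using 5 paper rolls:
  roll 1: 45 + 10 = 55
  roll 2: 45 + 10 = 55
  roll 3: 40 + 15 = 55
  roll 4: 40 + 10 + 5 = 55
  roll 5: 5 + 5 = 10
Every load is within 55 m, so 5 paper rolls suffice.

Yes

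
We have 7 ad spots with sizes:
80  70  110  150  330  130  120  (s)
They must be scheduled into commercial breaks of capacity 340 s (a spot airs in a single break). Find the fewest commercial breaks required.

3

Total = 330 + 150 + 130 + 120 + 110 + 80 + 70 = 990 s.
Lower bound: ⌈990/340⌉ = 3 commercial breaks.
A packing using 3 commercial breaks:
  break 1: 330 = 330
  break 2: 150 + 120 + 70 = 340
  break 3: 130 + 110 + 80 = 320
This matches the lower bound, so 3 is optimal.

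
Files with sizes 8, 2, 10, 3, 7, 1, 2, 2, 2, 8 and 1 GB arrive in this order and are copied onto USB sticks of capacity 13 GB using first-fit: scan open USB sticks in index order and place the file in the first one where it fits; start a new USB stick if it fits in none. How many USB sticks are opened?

  8 → USB stick 1 (new)  [load 8/13]
  2 → USB stick 1  [load 10/13]
  10 → USB stick 2 (new)  [load 10/13]
  3 → USB stick 1  [load 13/13]
  7 → USB stick 3 (new)  [load 7/13]
  1 → USB stick 2  [load 11/13]
  2 → USB stick 2  [load 13/13]
  2 → USB stick 3  [load 9/13]
  2 → USB stick 3  [load 11/13]
  8 → USB stick 4 (new)  [load 8/13]
  1 → USB stick 3  [load 12/13]
4 USB sticks opened.

4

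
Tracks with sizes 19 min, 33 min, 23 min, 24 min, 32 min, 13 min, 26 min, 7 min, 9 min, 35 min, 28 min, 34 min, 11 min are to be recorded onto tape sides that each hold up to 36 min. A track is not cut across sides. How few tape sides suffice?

Total = 35 + 34 + 33 + 32 + 28 + 26 + 24 + 23 + 19 + 13 + 11 + 9 + 7 = 294 min.
Lower bound: ⌈294/36⌉ = 9 tape sides.
A packing using 9 tape sides:
  side 1: 35 = 35
  side 2: 34 = 34
  side 3: 33 = 33
  side 4: 32 = 32
  side 5: 28 + 7 = 35
  side 6: 26 + 9 = 35
  side 7: 24 + 11 = 35
  side 8: 23 + 13 = 36
  side 9: 19 = 19
This matches the lower bound, so 9 is optimal.

9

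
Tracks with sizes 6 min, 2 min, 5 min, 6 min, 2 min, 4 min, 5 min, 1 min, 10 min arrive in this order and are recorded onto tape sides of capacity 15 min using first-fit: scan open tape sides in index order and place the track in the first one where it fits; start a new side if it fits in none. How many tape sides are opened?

3

  6 → side 1 (new)  [load 6/15]
  2 → side 1  [load 8/15]
  5 → side 1  [load 13/15]
  6 → side 2 (new)  [load 6/15]
  2 → side 1  [load 15/15]
  4 → side 2  [load 10/15]
  5 → side 2  [load 15/15]
  1 → side 3 (new)  [load 1/15]
  10 → side 3  [load 11/15]
3 tape sides opened.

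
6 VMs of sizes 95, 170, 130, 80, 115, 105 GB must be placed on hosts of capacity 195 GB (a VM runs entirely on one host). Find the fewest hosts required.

5

Total = 170 + 130 + 115 + 105 + 95 + 80 = 695 GB.
Lower bound: ⌈695/195⌉ = 4 hosts.
A packing using 5 hosts:
  host 1: 170 = 170
  host 2: 130 = 130
  host 3: 115 + 80 = 195
  host 4: 105 = 105
  host 5: 95 = 95
No arrangement into 4 hosts stays within capacity, so 5 is optimal.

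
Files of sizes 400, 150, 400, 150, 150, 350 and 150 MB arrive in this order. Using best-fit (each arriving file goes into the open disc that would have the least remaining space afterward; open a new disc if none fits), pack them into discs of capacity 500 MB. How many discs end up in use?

  400 → disc 1 (new)  [load 400/500]
  150 → disc 2 (new)  [load 150/500]
  400 → disc 3 (new)  [load 400/500]
  150 → disc 2  [load 300/500]
  150 → disc 2  [load 450/500]
  350 → disc 4 (new)  [load 350/500]
  150 → disc 4  [load 500/500]
4 discs opened.

4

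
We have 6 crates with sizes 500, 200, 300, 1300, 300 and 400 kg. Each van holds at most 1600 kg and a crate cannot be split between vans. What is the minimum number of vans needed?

2

Total = 1300 + 500 + 400 + 300 + 300 + 200 = 3000 kg.
Lower bound: ⌈3000/1600⌉ = 2 vans.
A packing using 2 vans:
  van 1: 1300 + 300 = 1600
  van 2: 500 + 400 + 300 + 200 = 1400
This matches the lower bound, so 2 is optimal.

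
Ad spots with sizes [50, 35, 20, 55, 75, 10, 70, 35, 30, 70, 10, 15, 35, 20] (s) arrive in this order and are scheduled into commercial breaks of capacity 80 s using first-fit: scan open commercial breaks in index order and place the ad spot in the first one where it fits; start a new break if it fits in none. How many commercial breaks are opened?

  50 → break 1 (new)  [load 50/80]
  35 → break 2 (new)  [load 35/80]
  20 → break 1  [load 70/80]
  55 → break 3 (new)  [load 55/80]
  75 → break 4 (new)  [load 75/80]
  10 → break 1  [load 80/80]
  70 → break 5 (new)  [load 70/80]
  35 → break 2  [load 70/80]
  30 → break 6 (new)  [load 30/80]
  70 → break 7 (new)  [load 70/80]
  10 → break 2  [load 80/80]
  15 → break 3  [load 70/80]
  35 → break 6  [load 65/80]
  20 → break 8 (new)  [load 20/80]
8 commercial breaks opened.

8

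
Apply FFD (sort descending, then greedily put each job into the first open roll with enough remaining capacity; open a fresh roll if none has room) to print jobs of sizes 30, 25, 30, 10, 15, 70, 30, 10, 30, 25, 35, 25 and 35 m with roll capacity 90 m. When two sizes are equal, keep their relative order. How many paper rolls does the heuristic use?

Sorted descending: 70, 35, 35, 30, 30, 30, 30, 25, 25, 25, 15, 10, 10.
  70 → roll 1 (new)  [load 70/90]
  35 → roll 2 (new)  [load 35/90]
  35 → roll 2  [load 70/90]
  30 → roll 3 (new)  [load 30/90]
  30 → roll 3  [load 60/90]
  30 → roll 3  [load 90/90]
  30 → roll 4 (new)  [load 30/90]
  25 → roll 4  [load 55/90]
  25 → roll 4  [load 80/90]
  25 → roll 5 (new)  [load 25/90]
  15 → roll 1  [load 85/90]
  10 → roll 2  [load 80/90]
  10 → roll 2  [load 90/90]
5 paper rolls opened.

5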